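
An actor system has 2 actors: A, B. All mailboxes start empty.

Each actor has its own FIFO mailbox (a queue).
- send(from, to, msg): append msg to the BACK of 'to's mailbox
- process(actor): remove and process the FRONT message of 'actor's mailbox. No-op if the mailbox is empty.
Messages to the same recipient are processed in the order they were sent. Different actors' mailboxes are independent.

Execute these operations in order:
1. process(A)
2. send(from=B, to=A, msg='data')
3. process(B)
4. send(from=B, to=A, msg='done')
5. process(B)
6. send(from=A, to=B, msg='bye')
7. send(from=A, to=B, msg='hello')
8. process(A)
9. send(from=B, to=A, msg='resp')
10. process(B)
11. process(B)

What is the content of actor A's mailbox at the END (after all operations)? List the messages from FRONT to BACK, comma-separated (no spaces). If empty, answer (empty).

After 1 (process(A)): A:[] B:[]
After 2 (send(from=B, to=A, msg='data')): A:[data] B:[]
After 3 (process(B)): A:[data] B:[]
After 4 (send(from=B, to=A, msg='done')): A:[data,done] B:[]
After 5 (process(B)): A:[data,done] B:[]
After 6 (send(from=A, to=B, msg='bye')): A:[data,done] B:[bye]
After 7 (send(from=A, to=B, msg='hello')): A:[data,done] B:[bye,hello]
After 8 (process(A)): A:[done] B:[bye,hello]
After 9 (send(from=B, to=A, msg='resp')): A:[done,resp] B:[bye,hello]
After 10 (process(B)): A:[done,resp] B:[hello]
After 11 (process(B)): A:[done,resp] B:[]

Answer: done,resp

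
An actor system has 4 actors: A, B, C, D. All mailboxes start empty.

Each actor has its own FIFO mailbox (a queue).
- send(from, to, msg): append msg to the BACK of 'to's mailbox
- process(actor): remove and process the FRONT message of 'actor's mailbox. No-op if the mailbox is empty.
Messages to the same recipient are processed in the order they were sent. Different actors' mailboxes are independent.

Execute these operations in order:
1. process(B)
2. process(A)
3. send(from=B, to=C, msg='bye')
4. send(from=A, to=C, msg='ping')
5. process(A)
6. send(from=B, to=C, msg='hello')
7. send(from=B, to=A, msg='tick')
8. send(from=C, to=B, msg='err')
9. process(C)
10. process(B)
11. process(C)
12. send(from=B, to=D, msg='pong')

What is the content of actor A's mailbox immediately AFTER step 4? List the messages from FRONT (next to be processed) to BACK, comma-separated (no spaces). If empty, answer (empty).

After 1 (process(B)): A:[] B:[] C:[] D:[]
After 2 (process(A)): A:[] B:[] C:[] D:[]
After 3 (send(from=B, to=C, msg='bye')): A:[] B:[] C:[bye] D:[]
After 4 (send(from=A, to=C, msg='ping')): A:[] B:[] C:[bye,ping] D:[]

(empty)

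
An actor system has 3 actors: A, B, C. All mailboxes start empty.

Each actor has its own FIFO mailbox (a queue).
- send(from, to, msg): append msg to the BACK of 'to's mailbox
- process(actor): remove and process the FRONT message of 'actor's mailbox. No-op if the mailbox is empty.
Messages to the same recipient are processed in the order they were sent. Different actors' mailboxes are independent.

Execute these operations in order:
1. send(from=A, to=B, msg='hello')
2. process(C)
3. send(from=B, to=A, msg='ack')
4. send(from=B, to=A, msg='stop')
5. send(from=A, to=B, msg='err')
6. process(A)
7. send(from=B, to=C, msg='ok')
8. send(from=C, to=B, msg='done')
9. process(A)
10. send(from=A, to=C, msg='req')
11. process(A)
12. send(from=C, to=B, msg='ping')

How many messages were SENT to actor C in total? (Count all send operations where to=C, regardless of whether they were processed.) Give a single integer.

After 1 (send(from=A, to=B, msg='hello')): A:[] B:[hello] C:[]
After 2 (process(C)): A:[] B:[hello] C:[]
After 3 (send(from=B, to=A, msg='ack')): A:[ack] B:[hello] C:[]
After 4 (send(from=B, to=A, msg='stop')): A:[ack,stop] B:[hello] C:[]
After 5 (send(from=A, to=B, msg='err')): A:[ack,stop] B:[hello,err] C:[]
After 6 (process(A)): A:[stop] B:[hello,err] C:[]
After 7 (send(from=B, to=C, msg='ok')): A:[stop] B:[hello,err] C:[ok]
After 8 (send(from=C, to=B, msg='done')): A:[stop] B:[hello,err,done] C:[ok]
After 9 (process(A)): A:[] B:[hello,err,done] C:[ok]
After 10 (send(from=A, to=C, msg='req')): A:[] B:[hello,err,done] C:[ok,req]
After 11 (process(A)): A:[] B:[hello,err,done] C:[ok,req]
After 12 (send(from=C, to=B, msg='ping')): A:[] B:[hello,err,done,ping] C:[ok,req]

Answer: 2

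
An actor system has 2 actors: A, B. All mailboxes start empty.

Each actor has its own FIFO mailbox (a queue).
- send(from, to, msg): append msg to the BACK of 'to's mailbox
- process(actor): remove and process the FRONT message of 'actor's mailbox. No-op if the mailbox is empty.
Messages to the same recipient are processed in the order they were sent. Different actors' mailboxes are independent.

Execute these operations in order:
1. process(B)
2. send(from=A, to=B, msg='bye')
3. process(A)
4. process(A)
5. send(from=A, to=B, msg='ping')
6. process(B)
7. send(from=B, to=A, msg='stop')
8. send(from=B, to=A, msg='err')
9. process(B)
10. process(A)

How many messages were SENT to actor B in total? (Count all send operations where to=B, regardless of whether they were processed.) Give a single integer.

After 1 (process(B)): A:[] B:[]
After 2 (send(from=A, to=B, msg='bye')): A:[] B:[bye]
After 3 (process(A)): A:[] B:[bye]
After 4 (process(A)): A:[] B:[bye]
After 5 (send(from=A, to=B, msg='ping')): A:[] B:[bye,ping]
After 6 (process(B)): A:[] B:[ping]
After 7 (send(from=B, to=A, msg='stop')): A:[stop] B:[ping]
After 8 (send(from=B, to=A, msg='err')): A:[stop,err] B:[ping]
After 9 (process(B)): A:[stop,err] B:[]
After 10 (process(A)): A:[err] B:[]

Answer: 2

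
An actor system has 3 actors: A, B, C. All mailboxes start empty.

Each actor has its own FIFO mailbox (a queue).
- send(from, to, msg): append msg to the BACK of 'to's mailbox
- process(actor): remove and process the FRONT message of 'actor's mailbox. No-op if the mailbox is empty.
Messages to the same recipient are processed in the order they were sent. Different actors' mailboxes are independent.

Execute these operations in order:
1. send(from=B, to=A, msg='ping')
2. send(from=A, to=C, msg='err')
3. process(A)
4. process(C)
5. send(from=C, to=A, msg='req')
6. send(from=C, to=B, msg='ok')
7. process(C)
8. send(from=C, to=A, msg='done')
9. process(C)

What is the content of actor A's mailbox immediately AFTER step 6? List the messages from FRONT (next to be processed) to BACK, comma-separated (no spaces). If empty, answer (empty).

After 1 (send(from=B, to=A, msg='ping')): A:[ping] B:[] C:[]
After 2 (send(from=A, to=C, msg='err')): A:[ping] B:[] C:[err]
After 3 (process(A)): A:[] B:[] C:[err]
After 4 (process(C)): A:[] B:[] C:[]
After 5 (send(from=C, to=A, msg='req')): A:[req] B:[] C:[]
After 6 (send(from=C, to=B, msg='ok')): A:[req] B:[ok] C:[]

req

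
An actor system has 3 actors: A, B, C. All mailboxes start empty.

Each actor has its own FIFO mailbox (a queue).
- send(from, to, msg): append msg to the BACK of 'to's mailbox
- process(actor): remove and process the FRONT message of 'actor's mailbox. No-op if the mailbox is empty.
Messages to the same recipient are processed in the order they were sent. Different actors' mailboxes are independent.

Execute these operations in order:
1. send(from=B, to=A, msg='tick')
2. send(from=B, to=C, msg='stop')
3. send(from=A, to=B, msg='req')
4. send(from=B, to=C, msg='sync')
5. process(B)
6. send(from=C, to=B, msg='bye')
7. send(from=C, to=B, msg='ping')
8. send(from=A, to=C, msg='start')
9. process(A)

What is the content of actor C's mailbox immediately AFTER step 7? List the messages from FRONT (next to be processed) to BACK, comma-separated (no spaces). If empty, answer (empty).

After 1 (send(from=B, to=A, msg='tick')): A:[tick] B:[] C:[]
After 2 (send(from=B, to=C, msg='stop')): A:[tick] B:[] C:[stop]
After 3 (send(from=A, to=B, msg='req')): A:[tick] B:[req] C:[stop]
After 4 (send(from=B, to=C, msg='sync')): A:[tick] B:[req] C:[stop,sync]
After 5 (process(B)): A:[tick] B:[] C:[stop,sync]
After 6 (send(from=C, to=B, msg='bye')): A:[tick] B:[bye] C:[stop,sync]
After 7 (send(from=C, to=B, msg='ping')): A:[tick] B:[bye,ping] C:[stop,sync]

stop,sync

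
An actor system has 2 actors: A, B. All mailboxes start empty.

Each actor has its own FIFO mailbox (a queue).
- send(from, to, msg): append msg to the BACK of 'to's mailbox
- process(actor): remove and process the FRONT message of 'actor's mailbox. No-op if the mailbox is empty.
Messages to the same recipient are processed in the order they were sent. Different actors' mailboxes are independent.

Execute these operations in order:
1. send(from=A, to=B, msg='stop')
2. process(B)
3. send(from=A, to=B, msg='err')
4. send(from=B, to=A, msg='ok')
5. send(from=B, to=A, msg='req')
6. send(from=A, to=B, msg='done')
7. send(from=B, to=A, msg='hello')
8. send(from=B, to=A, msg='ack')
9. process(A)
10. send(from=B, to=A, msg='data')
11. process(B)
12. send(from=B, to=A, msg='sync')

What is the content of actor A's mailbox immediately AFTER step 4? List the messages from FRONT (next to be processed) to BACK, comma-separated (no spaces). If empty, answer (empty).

After 1 (send(from=A, to=B, msg='stop')): A:[] B:[stop]
After 2 (process(B)): A:[] B:[]
After 3 (send(from=A, to=B, msg='err')): A:[] B:[err]
After 4 (send(from=B, to=A, msg='ok')): A:[ok] B:[err]

ok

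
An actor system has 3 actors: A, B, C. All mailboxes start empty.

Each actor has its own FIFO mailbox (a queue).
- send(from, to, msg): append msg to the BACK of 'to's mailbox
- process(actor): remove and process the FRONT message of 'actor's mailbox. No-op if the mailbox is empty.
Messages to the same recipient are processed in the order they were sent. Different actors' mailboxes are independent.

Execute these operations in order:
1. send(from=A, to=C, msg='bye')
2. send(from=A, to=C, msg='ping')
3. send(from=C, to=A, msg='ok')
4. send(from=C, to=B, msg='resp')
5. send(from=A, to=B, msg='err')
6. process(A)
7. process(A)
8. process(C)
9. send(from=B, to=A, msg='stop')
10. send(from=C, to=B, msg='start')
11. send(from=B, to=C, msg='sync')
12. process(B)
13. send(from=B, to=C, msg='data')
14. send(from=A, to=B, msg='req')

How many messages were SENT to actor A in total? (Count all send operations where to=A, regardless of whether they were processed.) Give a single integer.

After 1 (send(from=A, to=C, msg='bye')): A:[] B:[] C:[bye]
After 2 (send(from=A, to=C, msg='ping')): A:[] B:[] C:[bye,ping]
After 3 (send(from=C, to=A, msg='ok')): A:[ok] B:[] C:[bye,ping]
After 4 (send(from=C, to=B, msg='resp')): A:[ok] B:[resp] C:[bye,ping]
After 5 (send(from=A, to=B, msg='err')): A:[ok] B:[resp,err] C:[bye,ping]
After 6 (process(A)): A:[] B:[resp,err] C:[bye,ping]
After 7 (process(A)): A:[] B:[resp,err] C:[bye,ping]
After 8 (process(C)): A:[] B:[resp,err] C:[ping]
After 9 (send(from=B, to=A, msg='stop')): A:[stop] B:[resp,err] C:[ping]
After 10 (send(from=C, to=B, msg='start')): A:[stop] B:[resp,err,start] C:[ping]
After 11 (send(from=B, to=C, msg='sync')): A:[stop] B:[resp,err,start] C:[ping,sync]
After 12 (process(B)): A:[stop] B:[err,start] C:[ping,sync]
After 13 (send(from=B, to=C, msg='data')): A:[stop] B:[err,start] C:[ping,sync,data]
After 14 (send(from=A, to=B, msg='req')): A:[stop] B:[err,start,req] C:[ping,sync,data]

Answer: 2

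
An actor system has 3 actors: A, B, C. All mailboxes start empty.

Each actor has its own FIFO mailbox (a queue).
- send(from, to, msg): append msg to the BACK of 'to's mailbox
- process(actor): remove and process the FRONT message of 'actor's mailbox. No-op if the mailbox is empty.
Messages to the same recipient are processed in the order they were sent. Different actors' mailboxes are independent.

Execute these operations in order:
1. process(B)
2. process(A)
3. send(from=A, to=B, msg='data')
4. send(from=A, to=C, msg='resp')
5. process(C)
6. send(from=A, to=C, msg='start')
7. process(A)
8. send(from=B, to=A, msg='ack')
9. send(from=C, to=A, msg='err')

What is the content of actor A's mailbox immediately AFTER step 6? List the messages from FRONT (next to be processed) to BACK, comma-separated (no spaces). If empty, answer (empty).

After 1 (process(B)): A:[] B:[] C:[]
After 2 (process(A)): A:[] B:[] C:[]
After 3 (send(from=A, to=B, msg='data')): A:[] B:[data] C:[]
After 4 (send(from=A, to=C, msg='resp')): A:[] B:[data] C:[resp]
After 5 (process(C)): A:[] B:[data] C:[]
After 6 (send(from=A, to=C, msg='start')): A:[] B:[data] C:[start]

(empty)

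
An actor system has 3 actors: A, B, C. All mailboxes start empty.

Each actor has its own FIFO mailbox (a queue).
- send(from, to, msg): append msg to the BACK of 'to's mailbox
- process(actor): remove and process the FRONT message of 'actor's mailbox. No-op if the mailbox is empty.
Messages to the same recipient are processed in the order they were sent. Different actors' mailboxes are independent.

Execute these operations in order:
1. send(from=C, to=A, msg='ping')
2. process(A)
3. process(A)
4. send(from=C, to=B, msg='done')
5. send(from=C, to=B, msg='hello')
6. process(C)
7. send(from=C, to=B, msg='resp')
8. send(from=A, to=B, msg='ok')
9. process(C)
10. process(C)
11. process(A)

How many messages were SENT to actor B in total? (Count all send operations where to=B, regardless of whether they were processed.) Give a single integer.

Answer: 4

Derivation:
After 1 (send(from=C, to=A, msg='ping')): A:[ping] B:[] C:[]
After 2 (process(A)): A:[] B:[] C:[]
After 3 (process(A)): A:[] B:[] C:[]
After 4 (send(from=C, to=B, msg='done')): A:[] B:[done] C:[]
After 5 (send(from=C, to=B, msg='hello')): A:[] B:[done,hello] C:[]
After 6 (process(C)): A:[] B:[done,hello] C:[]
After 7 (send(from=C, to=B, msg='resp')): A:[] B:[done,hello,resp] C:[]
After 8 (send(from=A, to=B, msg='ok')): A:[] B:[done,hello,resp,ok] C:[]
After 9 (process(C)): A:[] B:[done,hello,resp,ok] C:[]
After 10 (process(C)): A:[] B:[done,hello,resp,ok] C:[]
After 11 (process(A)): A:[] B:[done,hello,resp,ok] C:[]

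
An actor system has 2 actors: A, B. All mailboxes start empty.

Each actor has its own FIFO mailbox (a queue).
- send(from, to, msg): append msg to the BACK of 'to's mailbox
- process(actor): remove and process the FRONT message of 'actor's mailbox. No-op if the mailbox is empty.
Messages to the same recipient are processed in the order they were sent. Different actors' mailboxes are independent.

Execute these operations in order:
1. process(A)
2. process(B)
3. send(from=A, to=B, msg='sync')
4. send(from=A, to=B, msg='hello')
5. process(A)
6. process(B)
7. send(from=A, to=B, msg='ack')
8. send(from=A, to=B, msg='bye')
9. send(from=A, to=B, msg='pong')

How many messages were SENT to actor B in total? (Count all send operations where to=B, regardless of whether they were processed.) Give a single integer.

After 1 (process(A)): A:[] B:[]
After 2 (process(B)): A:[] B:[]
After 3 (send(from=A, to=B, msg='sync')): A:[] B:[sync]
After 4 (send(from=A, to=B, msg='hello')): A:[] B:[sync,hello]
After 5 (process(A)): A:[] B:[sync,hello]
After 6 (process(B)): A:[] B:[hello]
After 7 (send(from=A, to=B, msg='ack')): A:[] B:[hello,ack]
After 8 (send(from=A, to=B, msg='bye')): A:[] B:[hello,ack,bye]
After 9 (send(from=A, to=B, msg='pong')): A:[] B:[hello,ack,bye,pong]

Answer: 5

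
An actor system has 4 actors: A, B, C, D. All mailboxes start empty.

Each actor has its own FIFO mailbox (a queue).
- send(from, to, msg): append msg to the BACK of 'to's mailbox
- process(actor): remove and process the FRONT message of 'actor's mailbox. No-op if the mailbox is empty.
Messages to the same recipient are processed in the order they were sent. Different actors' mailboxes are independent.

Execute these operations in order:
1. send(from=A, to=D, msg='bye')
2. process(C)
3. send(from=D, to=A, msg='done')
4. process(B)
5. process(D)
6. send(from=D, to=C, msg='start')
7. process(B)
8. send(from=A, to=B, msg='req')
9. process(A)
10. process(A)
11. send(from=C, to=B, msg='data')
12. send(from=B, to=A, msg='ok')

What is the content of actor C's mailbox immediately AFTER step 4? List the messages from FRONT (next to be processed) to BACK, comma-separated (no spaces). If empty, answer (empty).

After 1 (send(from=A, to=D, msg='bye')): A:[] B:[] C:[] D:[bye]
After 2 (process(C)): A:[] B:[] C:[] D:[bye]
After 3 (send(from=D, to=A, msg='done')): A:[done] B:[] C:[] D:[bye]
After 4 (process(B)): A:[done] B:[] C:[] D:[bye]

(empty)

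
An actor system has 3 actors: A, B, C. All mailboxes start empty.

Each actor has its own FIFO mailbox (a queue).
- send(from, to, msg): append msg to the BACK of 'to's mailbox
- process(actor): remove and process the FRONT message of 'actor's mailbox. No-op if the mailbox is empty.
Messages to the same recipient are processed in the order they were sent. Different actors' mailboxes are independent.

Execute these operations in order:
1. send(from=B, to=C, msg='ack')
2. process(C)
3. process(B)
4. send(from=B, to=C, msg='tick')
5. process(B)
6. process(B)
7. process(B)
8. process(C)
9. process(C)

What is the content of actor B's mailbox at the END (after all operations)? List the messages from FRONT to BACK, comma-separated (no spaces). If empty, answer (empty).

After 1 (send(from=B, to=C, msg='ack')): A:[] B:[] C:[ack]
After 2 (process(C)): A:[] B:[] C:[]
After 3 (process(B)): A:[] B:[] C:[]
After 4 (send(from=B, to=C, msg='tick')): A:[] B:[] C:[tick]
After 5 (process(B)): A:[] B:[] C:[tick]
After 6 (process(B)): A:[] B:[] C:[tick]
After 7 (process(B)): A:[] B:[] C:[tick]
After 8 (process(C)): A:[] B:[] C:[]
After 9 (process(C)): A:[] B:[] C:[]

Answer: (empty)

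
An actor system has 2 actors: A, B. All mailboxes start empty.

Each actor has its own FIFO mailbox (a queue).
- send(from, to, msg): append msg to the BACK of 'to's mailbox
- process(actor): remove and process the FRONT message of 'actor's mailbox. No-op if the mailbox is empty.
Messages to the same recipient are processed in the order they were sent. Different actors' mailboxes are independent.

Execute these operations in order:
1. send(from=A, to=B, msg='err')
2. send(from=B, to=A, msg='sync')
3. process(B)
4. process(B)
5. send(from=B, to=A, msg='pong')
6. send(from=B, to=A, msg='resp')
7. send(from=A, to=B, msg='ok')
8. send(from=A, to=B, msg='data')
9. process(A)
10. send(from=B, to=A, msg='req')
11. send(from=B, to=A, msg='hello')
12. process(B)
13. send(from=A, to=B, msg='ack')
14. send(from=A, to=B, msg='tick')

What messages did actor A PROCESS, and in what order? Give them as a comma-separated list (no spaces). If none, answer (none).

After 1 (send(from=A, to=B, msg='err')): A:[] B:[err]
After 2 (send(from=B, to=A, msg='sync')): A:[sync] B:[err]
After 3 (process(B)): A:[sync] B:[]
After 4 (process(B)): A:[sync] B:[]
After 5 (send(from=B, to=A, msg='pong')): A:[sync,pong] B:[]
After 6 (send(from=B, to=A, msg='resp')): A:[sync,pong,resp] B:[]
After 7 (send(from=A, to=B, msg='ok')): A:[sync,pong,resp] B:[ok]
After 8 (send(from=A, to=B, msg='data')): A:[sync,pong,resp] B:[ok,data]
After 9 (process(A)): A:[pong,resp] B:[ok,data]
After 10 (send(from=B, to=A, msg='req')): A:[pong,resp,req] B:[ok,data]
After 11 (send(from=B, to=A, msg='hello')): A:[pong,resp,req,hello] B:[ok,data]
After 12 (process(B)): A:[pong,resp,req,hello] B:[data]
After 13 (send(from=A, to=B, msg='ack')): A:[pong,resp,req,hello] B:[data,ack]
After 14 (send(from=A, to=B, msg='tick')): A:[pong,resp,req,hello] B:[data,ack,tick]

Answer: sync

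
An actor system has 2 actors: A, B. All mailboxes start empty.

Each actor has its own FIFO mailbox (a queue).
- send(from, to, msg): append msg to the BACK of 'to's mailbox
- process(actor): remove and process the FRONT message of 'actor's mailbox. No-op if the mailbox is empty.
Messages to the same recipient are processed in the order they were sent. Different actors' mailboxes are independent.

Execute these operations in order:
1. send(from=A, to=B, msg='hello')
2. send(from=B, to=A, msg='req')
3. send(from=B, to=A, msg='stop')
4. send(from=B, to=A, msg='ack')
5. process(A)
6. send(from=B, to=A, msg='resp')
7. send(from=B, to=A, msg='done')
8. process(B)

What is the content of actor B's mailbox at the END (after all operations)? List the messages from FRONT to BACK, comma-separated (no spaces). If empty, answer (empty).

After 1 (send(from=A, to=B, msg='hello')): A:[] B:[hello]
After 2 (send(from=B, to=A, msg='req')): A:[req] B:[hello]
After 3 (send(from=B, to=A, msg='stop')): A:[req,stop] B:[hello]
After 4 (send(from=B, to=A, msg='ack')): A:[req,stop,ack] B:[hello]
After 5 (process(A)): A:[stop,ack] B:[hello]
After 6 (send(from=B, to=A, msg='resp')): A:[stop,ack,resp] B:[hello]
After 7 (send(from=B, to=A, msg='done')): A:[stop,ack,resp,done] B:[hello]
After 8 (process(B)): A:[stop,ack,resp,done] B:[]

Answer: (empty)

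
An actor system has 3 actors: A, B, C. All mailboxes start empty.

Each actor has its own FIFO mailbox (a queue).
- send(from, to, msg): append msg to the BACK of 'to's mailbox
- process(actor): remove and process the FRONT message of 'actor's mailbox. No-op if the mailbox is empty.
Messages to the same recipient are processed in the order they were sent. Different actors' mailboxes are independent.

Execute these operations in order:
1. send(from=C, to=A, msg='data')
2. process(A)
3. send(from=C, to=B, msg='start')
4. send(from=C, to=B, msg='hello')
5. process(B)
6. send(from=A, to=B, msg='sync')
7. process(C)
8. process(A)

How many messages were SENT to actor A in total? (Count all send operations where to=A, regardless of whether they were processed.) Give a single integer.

Answer: 1

Derivation:
After 1 (send(from=C, to=A, msg='data')): A:[data] B:[] C:[]
After 2 (process(A)): A:[] B:[] C:[]
After 3 (send(from=C, to=B, msg='start')): A:[] B:[start] C:[]
After 4 (send(from=C, to=B, msg='hello')): A:[] B:[start,hello] C:[]
After 5 (process(B)): A:[] B:[hello] C:[]
After 6 (send(from=A, to=B, msg='sync')): A:[] B:[hello,sync] C:[]
After 7 (process(C)): A:[] B:[hello,sync] C:[]
After 8 (process(A)): A:[] B:[hello,sync] C:[]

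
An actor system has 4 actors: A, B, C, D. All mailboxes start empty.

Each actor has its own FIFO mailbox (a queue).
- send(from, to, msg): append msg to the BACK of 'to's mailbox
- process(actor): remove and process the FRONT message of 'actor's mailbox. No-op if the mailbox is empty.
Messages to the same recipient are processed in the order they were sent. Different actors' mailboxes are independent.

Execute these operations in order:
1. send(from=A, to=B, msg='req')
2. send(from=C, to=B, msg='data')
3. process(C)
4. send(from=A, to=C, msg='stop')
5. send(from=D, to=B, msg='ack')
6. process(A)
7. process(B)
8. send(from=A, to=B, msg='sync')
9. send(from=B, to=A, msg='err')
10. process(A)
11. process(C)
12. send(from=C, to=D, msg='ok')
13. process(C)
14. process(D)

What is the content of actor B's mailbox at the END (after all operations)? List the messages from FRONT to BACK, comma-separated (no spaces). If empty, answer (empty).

Answer: data,ack,sync

Derivation:
After 1 (send(from=A, to=B, msg='req')): A:[] B:[req] C:[] D:[]
After 2 (send(from=C, to=B, msg='data')): A:[] B:[req,data] C:[] D:[]
After 3 (process(C)): A:[] B:[req,data] C:[] D:[]
After 4 (send(from=A, to=C, msg='stop')): A:[] B:[req,data] C:[stop] D:[]
After 5 (send(from=D, to=B, msg='ack')): A:[] B:[req,data,ack] C:[stop] D:[]
After 6 (process(A)): A:[] B:[req,data,ack] C:[stop] D:[]
After 7 (process(B)): A:[] B:[data,ack] C:[stop] D:[]
After 8 (send(from=A, to=B, msg='sync')): A:[] B:[data,ack,sync] C:[stop] D:[]
After 9 (send(from=B, to=A, msg='err')): A:[err] B:[data,ack,sync] C:[stop] D:[]
After 10 (process(A)): A:[] B:[data,ack,sync] C:[stop] D:[]
After 11 (process(C)): A:[] B:[data,ack,sync] C:[] D:[]
After 12 (send(from=C, to=D, msg='ok')): A:[] B:[data,ack,sync] C:[] D:[ok]
After 13 (process(C)): A:[] B:[data,ack,sync] C:[] D:[ok]
After 14 (process(D)): A:[] B:[data,ack,sync] C:[] D:[]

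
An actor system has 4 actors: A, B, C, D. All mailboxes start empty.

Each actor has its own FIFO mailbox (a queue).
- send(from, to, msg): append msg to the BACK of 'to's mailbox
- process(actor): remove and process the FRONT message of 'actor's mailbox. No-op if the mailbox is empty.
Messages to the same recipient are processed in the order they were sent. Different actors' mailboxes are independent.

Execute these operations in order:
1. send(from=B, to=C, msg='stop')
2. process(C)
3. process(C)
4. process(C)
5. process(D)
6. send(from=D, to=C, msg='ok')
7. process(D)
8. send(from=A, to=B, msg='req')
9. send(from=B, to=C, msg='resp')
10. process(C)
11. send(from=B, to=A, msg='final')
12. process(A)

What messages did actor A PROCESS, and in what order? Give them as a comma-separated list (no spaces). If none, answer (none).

Answer: final

Derivation:
After 1 (send(from=B, to=C, msg='stop')): A:[] B:[] C:[stop] D:[]
After 2 (process(C)): A:[] B:[] C:[] D:[]
After 3 (process(C)): A:[] B:[] C:[] D:[]
After 4 (process(C)): A:[] B:[] C:[] D:[]
After 5 (process(D)): A:[] B:[] C:[] D:[]
After 6 (send(from=D, to=C, msg='ok')): A:[] B:[] C:[ok] D:[]
After 7 (process(D)): A:[] B:[] C:[ok] D:[]
After 8 (send(from=A, to=B, msg='req')): A:[] B:[req] C:[ok] D:[]
After 9 (send(from=B, to=C, msg='resp')): A:[] B:[req] C:[ok,resp] D:[]
After 10 (process(C)): A:[] B:[req] C:[resp] D:[]
After 11 (send(from=B, to=A, msg='final')): A:[final] B:[req] C:[resp] D:[]
After 12 (process(A)): A:[] B:[req] C:[resp] D:[]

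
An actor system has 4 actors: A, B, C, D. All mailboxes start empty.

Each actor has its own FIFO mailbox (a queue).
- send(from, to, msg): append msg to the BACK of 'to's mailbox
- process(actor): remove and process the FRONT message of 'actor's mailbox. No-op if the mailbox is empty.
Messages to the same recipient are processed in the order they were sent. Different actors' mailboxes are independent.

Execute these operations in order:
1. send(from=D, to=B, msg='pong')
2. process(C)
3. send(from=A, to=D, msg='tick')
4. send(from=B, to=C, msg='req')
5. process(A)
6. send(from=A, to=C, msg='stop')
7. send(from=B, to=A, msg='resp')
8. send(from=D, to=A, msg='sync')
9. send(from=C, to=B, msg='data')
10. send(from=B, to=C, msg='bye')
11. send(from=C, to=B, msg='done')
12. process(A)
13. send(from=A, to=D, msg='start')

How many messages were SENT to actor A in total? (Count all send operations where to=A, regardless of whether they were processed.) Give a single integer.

After 1 (send(from=D, to=B, msg='pong')): A:[] B:[pong] C:[] D:[]
After 2 (process(C)): A:[] B:[pong] C:[] D:[]
After 3 (send(from=A, to=D, msg='tick')): A:[] B:[pong] C:[] D:[tick]
After 4 (send(from=B, to=C, msg='req')): A:[] B:[pong] C:[req] D:[tick]
After 5 (process(A)): A:[] B:[pong] C:[req] D:[tick]
After 6 (send(from=A, to=C, msg='stop')): A:[] B:[pong] C:[req,stop] D:[tick]
After 7 (send(from=B, to=A, msg='resp')): A:[resp] B:[pong] C:[req,stop] D:[tick]
After 8 (send(from=D, to=A, msg='sync')): A:[resp,sync] B:[pong] C:[req,stop] D:[tick]
After 9 (send(from=C, to=B, msg='data')): A:[resp,sync] B:[pong,data] C:[req,stop] D:[tick]
After 10 (send(from=B, to=C, msg='bye')): A:[resp,sync] B:[pong,data] C:[req,stop,bye] D:[tick]
After 11 (send(from=C, to=B, msg='done')): A:[resp,sync] B:[pong,data,done] C:[req,stop,bye] D:[tick]
After 12 (process(A)): A:[sync] B:[pong,data,done] C:[req,stop,bye] D:[tick]
After 13 (send(from=A, to=D, msg='start')): A:[sync] B:[pong,data,done] C:[req,stop,bye] D:[tick,start]

Answer: 2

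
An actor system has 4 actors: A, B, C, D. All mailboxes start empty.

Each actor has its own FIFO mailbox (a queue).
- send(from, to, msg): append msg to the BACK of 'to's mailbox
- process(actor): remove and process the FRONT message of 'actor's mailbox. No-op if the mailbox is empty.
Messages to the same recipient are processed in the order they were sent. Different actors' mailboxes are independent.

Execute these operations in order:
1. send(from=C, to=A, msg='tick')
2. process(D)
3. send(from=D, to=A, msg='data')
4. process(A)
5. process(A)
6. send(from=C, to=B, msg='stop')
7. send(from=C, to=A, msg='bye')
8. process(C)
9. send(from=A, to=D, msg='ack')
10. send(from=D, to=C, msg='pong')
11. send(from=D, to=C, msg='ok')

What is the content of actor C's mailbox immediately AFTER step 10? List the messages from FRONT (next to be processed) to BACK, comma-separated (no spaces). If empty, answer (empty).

After 1 (send(from=C, to=A, msg='tick')): A:[tick] B:[] C:[] D:[]
After 2 (process(D)): A:[tick] B:[] C:[] D:[]
After 3 (send(from=D, to=A, msg='data')): A:[tick,data] B:[] C:[] D:[]
After 4 (process(A)): A:[data] B:[] C:[] D:[]
After 5 (process(A)): A:[] B:[] C:[] D:[]
After 6 (send(from=C, to=B, msg='stop')): A:[] B:[stop] C:[] D:[]
After 7 (send(from=C, to=A, msg='bye')): A:[bye] B:[stop] C:[] D:[]
After 8 (process(C)): A:[bye] B:[stop] C:[] D:[]
After 9 (send(from=A, to=D, msg='ack')): A:[bye] B:[stop] C:[] D:[ack]
After 10 (send(from=D, to=C, msg='pong')): A:[bye] B:[stop] C:[pong] D:[ack]

pong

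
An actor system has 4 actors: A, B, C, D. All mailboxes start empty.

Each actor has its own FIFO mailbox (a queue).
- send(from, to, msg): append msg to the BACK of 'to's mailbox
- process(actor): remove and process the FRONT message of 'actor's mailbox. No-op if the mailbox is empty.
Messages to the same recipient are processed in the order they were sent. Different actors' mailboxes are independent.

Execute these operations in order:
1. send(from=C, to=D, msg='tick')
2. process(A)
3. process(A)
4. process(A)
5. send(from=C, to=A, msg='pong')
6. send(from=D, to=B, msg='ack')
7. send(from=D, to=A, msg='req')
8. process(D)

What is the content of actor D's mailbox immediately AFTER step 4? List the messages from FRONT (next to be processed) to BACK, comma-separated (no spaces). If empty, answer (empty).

After 1 (send(from=C, to=D, msg='tick')): A:[] B:[] C:[] D:[tick]
After 2 (process(A)): A:[] B:[] C:[] D:[tick]
After 3 (process(A)): A:[] B:[] C:[] D:[tick]
After 4 (process(A)): A:[] B:[] C:[] D:[tick]

tick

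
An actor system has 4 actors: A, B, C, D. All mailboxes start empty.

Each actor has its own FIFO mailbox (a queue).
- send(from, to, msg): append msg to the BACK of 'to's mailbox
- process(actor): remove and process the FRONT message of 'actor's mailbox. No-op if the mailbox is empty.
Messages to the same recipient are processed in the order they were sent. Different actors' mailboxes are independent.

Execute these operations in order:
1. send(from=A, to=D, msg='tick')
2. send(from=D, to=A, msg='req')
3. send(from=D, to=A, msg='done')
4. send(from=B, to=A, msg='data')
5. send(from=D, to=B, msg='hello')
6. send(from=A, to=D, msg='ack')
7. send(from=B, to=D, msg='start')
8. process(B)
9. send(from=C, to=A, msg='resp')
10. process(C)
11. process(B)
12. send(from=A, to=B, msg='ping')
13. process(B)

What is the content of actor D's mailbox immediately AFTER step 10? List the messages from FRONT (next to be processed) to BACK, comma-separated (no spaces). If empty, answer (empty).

After 1 (send(from=A, to=D, msg='tick')): A:[] B:[] C:[] D:[tick]
After 2 (send(from=D, to=A, msg='req')): A:[req] B:[] C:[] D:[tick]
After 3 (send(from=D, to=A, msg='done')): A:[req,done] B:[] C:[] D:[tick]
After 4 (send(from=B, to=A, msg='data')): A:[req,done,data] B:[] C:[] D:[tick]
After 5 (send(from=D, to=B, msg='hello')): A:[req,done,data] B:[hello] C:[] D:[tick]
After 6 (send(from=A, to=D, msg='ack')): A:[req,done,data] B:[hello] C:[] D:[tick,ack]
After 7 (send(from=B, to=D, msg='start')): A:[req,done,data] B:[hello] C:[] D:[tick,ack,start]
After 8 (process(B)): A:[req,done,data] B:[] C:[] D:[tick,ack,start]
After 9 (send(from=C, to=A, msg='resp')): A:[req,done,data,resp] B:[] C:[] D:[tick,ack,start]
After 10 (process(C)): A:[req,done,data,resp] B:[] C:[] D:[tick,ack,start]

tick,ack,start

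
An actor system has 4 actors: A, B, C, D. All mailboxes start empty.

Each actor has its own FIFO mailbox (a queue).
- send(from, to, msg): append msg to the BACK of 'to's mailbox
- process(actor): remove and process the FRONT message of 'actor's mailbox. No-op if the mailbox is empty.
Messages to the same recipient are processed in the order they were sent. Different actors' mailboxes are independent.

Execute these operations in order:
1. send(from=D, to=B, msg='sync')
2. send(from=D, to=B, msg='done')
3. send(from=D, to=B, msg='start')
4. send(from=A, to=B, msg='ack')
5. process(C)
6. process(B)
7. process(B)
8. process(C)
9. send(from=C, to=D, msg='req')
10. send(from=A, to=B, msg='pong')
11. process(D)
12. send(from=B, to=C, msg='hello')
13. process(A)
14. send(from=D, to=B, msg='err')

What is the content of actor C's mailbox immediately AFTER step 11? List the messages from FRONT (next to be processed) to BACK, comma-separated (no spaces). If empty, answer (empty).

After 1 (send(from=D, to=B, msg='sync')): A:[] B:[sync] C:[] D:[]
After 2 (send(from=D, to=B, msg='done')): A:[] B:[sync,done] C:[] D:[]
After 3 (send(from=D, to=B, msg='start')): A:[] B:[sync,done,start] C:[] D:[]
After 4 (send(from=A, to=B, msg='ack')): A:[] B:[sync,done,start,ack] C:[] D:[]
After 5 (process(C)): A:[] B:[sync,done,start,ack] C:[] D:[]
After 6 (process(B)): A:[] B:[done,start,ack] C:[] D:[]
After 7 (process(B)): A:[] B:[start,ack] C:[] D:[]
After 8 (process(C)): A:[] B:[start,ack] C:[] D:[]
After 9 (send(from=C, to=D, msg='req')): A:[] B:[start,ack] C:[] D:[req]
After 10 (send(from=A, to=B, msg='pong')): A:[] B:[start,ack,pong] C:[] D:[req]
After 11 (process(D)): A:[] B:[start,ack,pong] C:[] D:[]

(empty)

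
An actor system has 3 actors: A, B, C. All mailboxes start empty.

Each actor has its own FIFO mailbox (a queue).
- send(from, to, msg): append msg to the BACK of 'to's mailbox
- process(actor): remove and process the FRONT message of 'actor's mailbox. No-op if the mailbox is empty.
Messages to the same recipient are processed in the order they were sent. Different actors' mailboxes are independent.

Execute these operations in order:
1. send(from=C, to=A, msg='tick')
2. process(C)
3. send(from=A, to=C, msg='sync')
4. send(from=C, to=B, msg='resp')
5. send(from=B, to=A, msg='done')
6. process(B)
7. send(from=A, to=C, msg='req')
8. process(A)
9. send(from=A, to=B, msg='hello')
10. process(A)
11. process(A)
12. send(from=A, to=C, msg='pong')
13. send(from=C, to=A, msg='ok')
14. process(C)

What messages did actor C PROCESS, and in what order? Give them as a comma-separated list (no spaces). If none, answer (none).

Answer: sync

Derivation:
After 1 (send(from=C, to=A, msg='tick')): A:[tick] B:[] C:[]
After 2 (process(C)): A:[tick] B:[] C:[]
After 3 (send(from=A, to=C, msg='sync')): A:[tick] B:[] C:[sync]
After 4 (send(from=C, to=B, msg='resp')): A:[tick] B:[resp] C:[sync]
After 5 (send(from=B, to=A, msg='done')): A:[tick,done] B:[resp] C:[sync]
After 6 (process(B)): A:[tick,done] B:[] C:[sync]
After 7 (send(from=A, to=C, msg='req')): A:[tick,done] B:[] C:[sync,req]
After 8 (process(A)): A:[done] B:[] C:[sync,req]
After 9 (send(from=A, to=B, msg='hello')): A:[done] B:[hello] C:[sync,req]
After 10 (process(A)): A:[] B:[hello] C:[sync,req]
After 11 (process(A)): A:[] B:[hello] C:[sync,req]
After 12 (send(from=A, to=C, msg='pong')): A:[] B:[hello] C:[sync,req,pong]
After 13 (send(from=C, to=A, msg='ok')): A:[ok] B:[hello] C:[sync,req,pong]
After 14 (process(C)): A:[ok] B:[hello] C:[req,pong]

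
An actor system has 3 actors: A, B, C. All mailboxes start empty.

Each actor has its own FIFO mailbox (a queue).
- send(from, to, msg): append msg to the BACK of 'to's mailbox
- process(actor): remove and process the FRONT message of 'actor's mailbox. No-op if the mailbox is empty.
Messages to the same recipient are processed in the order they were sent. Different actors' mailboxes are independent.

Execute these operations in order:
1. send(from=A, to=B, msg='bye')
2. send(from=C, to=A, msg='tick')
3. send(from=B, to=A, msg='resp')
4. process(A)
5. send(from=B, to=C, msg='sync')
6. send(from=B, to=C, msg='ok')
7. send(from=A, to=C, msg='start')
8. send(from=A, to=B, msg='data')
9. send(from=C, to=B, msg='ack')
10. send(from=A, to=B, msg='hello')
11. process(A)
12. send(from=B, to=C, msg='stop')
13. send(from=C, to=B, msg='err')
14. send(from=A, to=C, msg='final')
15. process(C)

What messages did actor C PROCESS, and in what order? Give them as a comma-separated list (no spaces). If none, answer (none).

After 1 (send(from=A, to=B, msg='bye')): A:[] B:[bye] C:[]
After 2 (send(from=C, to=A, msg='tick')): A:[tick] B:[bye] C:[]
After 3 (send(from=B, to=A, msg='resp')): A:[tick,resp] B:[bye] C:[]
After 4 (process(A)): A:[resp] B:[bye] C:[]
After 5 (send(from=B, to=C, msg='sync')): A:[resp] B:[bye] C:[sync]
After 6 (send(from=B, to=C, msg='ok')): A:[resp] B:[bye] C:[sync,ok]
After 7 (send(from=A, to=C, msg='start')): A:[resp] B:[bye] C:[sync,ok,start]
After 8 (send(from=A, to=B, msg='data')): A:[resp] B:[bye,data] C:[sync,ok,start]
After 9 (send(from=C, to=B, msg='ack')): A:[resp] B:[bye,data,ack] C:[sync,ok,start]
After 10 (send(from=A, to=B, msg='hello')): A:[resp] B:[bye,data,ack,hello] C:[sync,ok,start]
After 11 (process(A)): A:[] B:[bye,data,ack,hello] C:[sync,ok,start]
After 12 (send(from=B, to=C, msg='stop')): A:[] B:[bye,data,ack,hello] C:[sync,ok,start,stop]
After 13 (send(from=C, to=B, msg='err')): A:[] B:[bye,data,ack,hello,err] C:[sync,ok,start,stop]
After 14 (send(from=A, to=C, msg='final')): A:[] B:[bye,data,ack,hello,err] C:[sync,ok,start,stop,final]
After 15 (process(C)): A:[] B:[bye,data,ack,hello,err] C:[ok,start,stop,final]

Answer: sync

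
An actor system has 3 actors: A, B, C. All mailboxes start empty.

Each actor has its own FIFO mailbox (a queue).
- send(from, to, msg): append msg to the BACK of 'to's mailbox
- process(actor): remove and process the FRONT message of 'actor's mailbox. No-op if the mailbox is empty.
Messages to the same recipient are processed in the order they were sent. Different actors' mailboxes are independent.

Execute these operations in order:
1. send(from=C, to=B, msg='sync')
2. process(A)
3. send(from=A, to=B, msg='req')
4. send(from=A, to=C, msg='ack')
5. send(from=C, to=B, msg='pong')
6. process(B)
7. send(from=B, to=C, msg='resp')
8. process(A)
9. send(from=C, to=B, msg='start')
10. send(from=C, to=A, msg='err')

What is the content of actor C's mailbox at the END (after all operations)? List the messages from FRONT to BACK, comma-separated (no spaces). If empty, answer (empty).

Answer: ack,resp

Derivation:
After 1 (send(from=C, to=B, msg='sync')): A:[] B:[sync] C:[]
After 2 (process(A)): A:[] B:[sync] C:[]
After 3 (send(from=A, to=B, msg='req')): A:[] B:[sync,req] C:[]
After 4 (send(from=A, to=C, msg='ack')): A:[] B:[sync,req] C:[ack]
After 5 (send(from=C, to=B, msg='pong')): A:[] B:[sync,req,pong] C:[ack]
After 6 (process(B)): A:[] B:[req,pong] C:[ack]
After 7 (send(from=B, to=C, msg='resp')): A:[] B:[req,pong] C:[ack,resp]
After 8 (process(A)): A:[] B:[req,pong] C:[ack,resp]
After 9 (send(from=C, to=B, msg='start')): A:[] B:[req,pong,start] C:[ack,resp]
After 10 (send(from=C, to=A, msg='err')): A:[err] B:[req,pong,start] C:[ack,resp]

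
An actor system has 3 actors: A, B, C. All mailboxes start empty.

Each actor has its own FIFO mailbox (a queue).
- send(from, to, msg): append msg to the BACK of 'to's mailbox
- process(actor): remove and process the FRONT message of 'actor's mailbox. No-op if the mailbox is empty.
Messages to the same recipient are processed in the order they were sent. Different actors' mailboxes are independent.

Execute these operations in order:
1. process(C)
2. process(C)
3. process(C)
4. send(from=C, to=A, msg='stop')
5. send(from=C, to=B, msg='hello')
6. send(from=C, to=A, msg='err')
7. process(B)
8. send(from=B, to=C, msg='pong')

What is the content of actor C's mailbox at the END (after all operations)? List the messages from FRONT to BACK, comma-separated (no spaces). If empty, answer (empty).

Answer: pong

Derivation:
After 1 (process(C)): A:[] B:[] C:[]
After 2 (process(C)): A:[] B:[] C:[]
After 3 (process(C)): A:[] B:[] C:[]
After 4 (send(from=C, to=A, msg='stop')): A:[stop] B:[] C:[]
After 5 (send(from=C, to=B, msg='hello')): A:[stop] B:[hello] C:[]
After 6 (send(from=C, to=A, msg='err')): A:[stop,err] B:[hello] C:[]
After 7 (process(B)): A:[stop,err] B:[] C:[]
After 8 (send(from=B, to=C, msg='pong')): A:[stop,err] B:[] C:[pong]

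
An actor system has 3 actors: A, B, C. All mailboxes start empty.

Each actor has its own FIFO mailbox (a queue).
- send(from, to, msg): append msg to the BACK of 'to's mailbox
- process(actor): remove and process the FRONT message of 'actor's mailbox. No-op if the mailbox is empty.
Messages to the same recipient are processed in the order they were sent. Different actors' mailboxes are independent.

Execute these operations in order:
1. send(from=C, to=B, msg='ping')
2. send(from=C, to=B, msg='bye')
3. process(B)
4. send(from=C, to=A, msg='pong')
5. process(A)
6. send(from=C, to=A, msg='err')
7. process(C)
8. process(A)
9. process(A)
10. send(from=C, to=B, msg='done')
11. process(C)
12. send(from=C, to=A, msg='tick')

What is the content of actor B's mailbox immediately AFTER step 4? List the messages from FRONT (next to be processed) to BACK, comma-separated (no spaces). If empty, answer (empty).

After 1 (send(from=C, to=B, msg='ping')): A:[] B:[ping] C:[]
After 2 (send(from=C, to=B, msg='bye')): A:[] B:[ping,bye] C:[]
After 3 (process(B)): A:[] B:[bye] C:[]
After 4 (send(from=C, to=A, msg='pong')): A:[pong] B:[bye] C:[]

bye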